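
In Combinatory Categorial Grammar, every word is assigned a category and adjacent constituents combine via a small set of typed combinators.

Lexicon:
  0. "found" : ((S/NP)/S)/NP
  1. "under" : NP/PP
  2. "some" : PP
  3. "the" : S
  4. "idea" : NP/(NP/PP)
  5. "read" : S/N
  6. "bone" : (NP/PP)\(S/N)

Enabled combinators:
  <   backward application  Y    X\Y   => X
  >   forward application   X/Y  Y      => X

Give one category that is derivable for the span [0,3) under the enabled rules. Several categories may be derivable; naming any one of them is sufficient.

(S/NP)/S

[0,7] S   >
  [0,4] S/NP   >
    [0,3] (S/NP)/S   >
      [0,1] "found" : ((S/NP)/S)/NP
      [1,3] NP   >
        [1,2] "under" : NP/PP
        [2,3] "some" : PP
    [3,4] "the" : S
  [4,7] NP   >
    [4,5] "idea" : NP/(NP/PP)
    [5,7] NP/PP   <
      [5,6] "read" : S/N
      [6,7] "bone" : (NP/PP)\(S/N)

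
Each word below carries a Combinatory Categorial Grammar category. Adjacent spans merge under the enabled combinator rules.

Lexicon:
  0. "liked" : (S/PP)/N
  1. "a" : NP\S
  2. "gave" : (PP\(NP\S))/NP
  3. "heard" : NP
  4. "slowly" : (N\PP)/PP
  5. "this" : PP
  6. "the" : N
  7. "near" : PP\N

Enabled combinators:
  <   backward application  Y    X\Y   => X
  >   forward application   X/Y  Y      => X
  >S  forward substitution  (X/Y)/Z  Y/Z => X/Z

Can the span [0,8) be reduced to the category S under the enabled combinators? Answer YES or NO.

[0,8] S   >
  [0,6] S/PP   >
    [0,1] "liked" : (S/PP)/N
    [1,6] N   <
      [1,4] PP   <
        [1,2] "a" : NP\S
        [2,4] PP\(NP\S)   >
          [2,3] "gave" : (PP\(NP\S))/NP
          [3,4] "heard" : NP
      [4,6] N\PP   >
        [4,5] "slowly" : (N\PP)/PP
        [5,6] "this" : PP
  [6,8] PP   <
    [6,7] "the" : N
    [7,8] "near" : PP\N

YES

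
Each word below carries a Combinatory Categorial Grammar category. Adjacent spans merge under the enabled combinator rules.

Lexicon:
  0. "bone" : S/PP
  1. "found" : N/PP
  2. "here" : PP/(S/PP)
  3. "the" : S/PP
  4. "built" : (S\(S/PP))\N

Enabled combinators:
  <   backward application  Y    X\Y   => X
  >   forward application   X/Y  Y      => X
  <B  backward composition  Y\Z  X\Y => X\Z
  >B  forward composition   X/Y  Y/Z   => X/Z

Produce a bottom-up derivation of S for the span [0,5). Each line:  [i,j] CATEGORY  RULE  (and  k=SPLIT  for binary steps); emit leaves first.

[0,1] S/PP  lex  "bone"
[1,2] N/PP  lex  "found"
[2,3] PP/(S/PP)  lex  "here"
[3,4] S/PP  lex  "the"
[2,4] PP  >  k=3
[1,4] N  >  k=2
[4,5] (S\(S/PP))\N  lex  "built"
[1,5] S\(S/PP)  <  k=4
[0,5] S  <  k=1

[0,5] S   <
  [0,1] "bone" : S/PP
  [1,5] S\(S/PP)   <
    [1,4] N   >
      [1,2] "found" : N/PP
      [2,4] PP   >
        [2,3] "here" : PP/(S/PP)
        [3,4] "the" : S/PP
    [4,5] "built" : (S\(S/PP))\N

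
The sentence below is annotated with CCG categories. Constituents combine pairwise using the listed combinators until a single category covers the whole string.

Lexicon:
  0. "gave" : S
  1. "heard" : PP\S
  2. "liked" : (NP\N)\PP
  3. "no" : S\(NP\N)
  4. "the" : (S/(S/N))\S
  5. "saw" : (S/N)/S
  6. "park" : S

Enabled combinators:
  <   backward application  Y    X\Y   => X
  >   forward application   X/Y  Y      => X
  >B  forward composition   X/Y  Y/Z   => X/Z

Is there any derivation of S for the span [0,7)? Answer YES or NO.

[0,7] S   >
  [0,5] S/(S/N)   <
    [0,4] S   <
      [0,3] NP\N   <
        [0,2] PP   <
          [0,1] "gave" : S
          [1,2] "heard" : PP\S
        [2,3] "liked" : (NP\N)\PP
      [3,4] "no" : S\(NP\N)
    [4,5] "the" : (S/(S/N))\S
  [5,7] S/N   >
    [5,6] "saw" : (S/N)/S
    [6,7] "park" : S

YES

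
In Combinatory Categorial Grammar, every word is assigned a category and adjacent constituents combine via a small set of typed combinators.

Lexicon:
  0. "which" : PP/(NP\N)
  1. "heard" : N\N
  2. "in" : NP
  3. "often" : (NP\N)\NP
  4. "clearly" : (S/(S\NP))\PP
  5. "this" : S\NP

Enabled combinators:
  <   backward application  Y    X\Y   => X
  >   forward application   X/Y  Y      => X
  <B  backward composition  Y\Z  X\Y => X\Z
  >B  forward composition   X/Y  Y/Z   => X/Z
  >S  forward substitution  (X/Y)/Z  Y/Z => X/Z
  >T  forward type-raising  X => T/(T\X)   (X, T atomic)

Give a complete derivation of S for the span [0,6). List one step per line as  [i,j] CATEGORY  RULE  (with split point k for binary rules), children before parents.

[0,6] S   >
  [0,5] S/(S\NP)   <
    [0,4] PP   >
      [0,1] "which" : PP/(NP\N)
      [1,4] NP\N   <B
        [1,2] "heard" : N\N
        [2,4] NP\N   <
          [2,3] "in" : NP
          [3,4] "often" : (NP\N)\NP
    [4,5] "clearly" : (S/(S\NP))\PP
  [5,6] "this" : S\NP

[0,1] PP/(NP\N)  lex  "which"
[1,2] N\N  lex  "heard"
[2,3] NP  lex  "in"
[3,4] (NP\N)\NP  lex  "often"
[2,4] NP\N  <  k=3
[1,4] NP\N  <B  k=2
[0,4] PP  >  k=1
[4,5] (S/(S\NP))\PP  lex  "clearly"
[0,5] S/(S\NP)  <  k=4
[5,6] S\NP  lex  "this"
[0,6] S  >  k=5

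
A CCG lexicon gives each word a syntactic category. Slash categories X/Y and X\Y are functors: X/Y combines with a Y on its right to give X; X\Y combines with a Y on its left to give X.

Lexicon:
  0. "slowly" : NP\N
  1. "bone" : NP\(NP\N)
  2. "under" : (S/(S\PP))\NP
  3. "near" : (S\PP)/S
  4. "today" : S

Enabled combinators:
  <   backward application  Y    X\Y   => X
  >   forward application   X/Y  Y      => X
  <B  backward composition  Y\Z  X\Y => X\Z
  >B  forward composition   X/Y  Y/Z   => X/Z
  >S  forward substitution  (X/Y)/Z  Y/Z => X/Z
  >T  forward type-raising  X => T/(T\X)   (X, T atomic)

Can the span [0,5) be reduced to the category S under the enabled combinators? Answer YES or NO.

[0,5] S   >
  [0,3] S/(S\PP)   <
    [0,2] NP   <
      [0,1] "slowly" : NP\N
      [1,2] "bone" : NP\(NP\N)
    [2,3] "under" : (S/(S\PP))\NP
  [3,5] S\PP   >
    [3,4] "near" : (S\PP)/S
    [4,5] "today" : S

YES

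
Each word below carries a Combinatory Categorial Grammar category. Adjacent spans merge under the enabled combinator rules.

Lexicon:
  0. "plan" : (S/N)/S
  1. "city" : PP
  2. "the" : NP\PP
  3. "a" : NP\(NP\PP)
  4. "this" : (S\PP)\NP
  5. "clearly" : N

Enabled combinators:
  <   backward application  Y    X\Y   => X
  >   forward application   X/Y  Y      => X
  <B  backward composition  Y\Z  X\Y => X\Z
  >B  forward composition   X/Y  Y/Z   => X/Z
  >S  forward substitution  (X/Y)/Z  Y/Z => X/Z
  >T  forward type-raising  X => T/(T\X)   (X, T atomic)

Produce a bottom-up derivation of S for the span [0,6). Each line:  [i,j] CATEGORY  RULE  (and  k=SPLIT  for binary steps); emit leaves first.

[0,6] S   >
  [0,5] S/N   >
    [0,1] "plan" : (S/N)/S
    [1,5] S   <
      [1,2] "city" : PP
      [2,5] S\PP   <
        [2,4] NP   <
          [2,3] "the" : NP\PP
          [3,4] "a" : NP\(NP\PP)
        [4,5] "this" : (S\PP)\NP
  [5,6] "clearly" : N

[0,1] (S/N)/S  lex  "plan"
[1,2] PP  lex  "city"
[2,3] NP\PP  lex  "the"
[3,4] NP\(NP\PP)  lex  "a"
[2,4] NP  <  k=3
[4,5] (S\PP)\NP  lex  "this"
[2,5] S\PP  <  k=4
[1,5] S  <  k=2
[0,5] S/N  >  k=1
[5,6] N  lex  "clearly"
[0,6] S  >  k=5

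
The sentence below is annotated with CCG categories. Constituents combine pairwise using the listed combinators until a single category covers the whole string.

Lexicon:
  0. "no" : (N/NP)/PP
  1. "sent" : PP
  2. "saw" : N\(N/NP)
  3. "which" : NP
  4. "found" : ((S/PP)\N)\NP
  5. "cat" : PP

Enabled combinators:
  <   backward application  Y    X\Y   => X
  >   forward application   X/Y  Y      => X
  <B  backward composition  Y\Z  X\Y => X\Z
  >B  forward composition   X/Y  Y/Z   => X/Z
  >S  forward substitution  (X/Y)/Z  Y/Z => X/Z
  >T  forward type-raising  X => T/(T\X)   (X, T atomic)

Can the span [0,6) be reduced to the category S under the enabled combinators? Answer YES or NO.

[0,6] S   >
  [0,5] S/PP   <
    [0,3] N   <
      [0,2] N/NP   >
        [0,1] "no" : (N/NP)/PP
        [1,2] "sent" : PP
      [2,3] "saw" : N\(N/NP)
    [3,5] (S/PP)\N   <
      [3,4] "which" : NP
      [4,5] "found" : ((S/PP)\N)\NP
  [5,6] "cat" : PP

YES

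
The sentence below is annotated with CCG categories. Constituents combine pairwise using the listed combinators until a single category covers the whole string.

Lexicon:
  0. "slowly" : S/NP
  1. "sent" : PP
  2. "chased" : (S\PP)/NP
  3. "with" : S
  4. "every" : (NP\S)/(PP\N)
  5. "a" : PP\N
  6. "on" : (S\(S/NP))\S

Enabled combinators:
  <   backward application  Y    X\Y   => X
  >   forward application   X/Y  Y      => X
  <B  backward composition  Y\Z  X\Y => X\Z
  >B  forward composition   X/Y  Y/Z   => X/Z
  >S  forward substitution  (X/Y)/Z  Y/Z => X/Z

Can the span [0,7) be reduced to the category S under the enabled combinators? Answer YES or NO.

[0,7] S   <
  [0,1] "slowly" : S/NP
  [1,7] S\(S/NP)   <
    [1,6] S   <
      [1,2] "sent" : PP
      [2,6] S\PP   >
        [2,3] "chased" : (S\PP)/NP
        [3,6] NP   <
          [3,4] "with" : S
          [4,6] NP\S   >
            [4,5] "every" : (NP\S)/(PP\N)
            [5,6] "a" : PP\N
    [6,7] "on" : (S\(S/NP))\S

YES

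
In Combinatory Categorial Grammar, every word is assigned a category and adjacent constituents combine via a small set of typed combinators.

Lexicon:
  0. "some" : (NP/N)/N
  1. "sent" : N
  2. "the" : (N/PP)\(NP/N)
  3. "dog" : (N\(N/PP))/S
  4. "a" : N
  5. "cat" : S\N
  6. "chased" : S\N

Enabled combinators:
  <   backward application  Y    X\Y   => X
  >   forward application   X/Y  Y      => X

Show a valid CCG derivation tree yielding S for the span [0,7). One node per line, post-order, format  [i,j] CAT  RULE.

[0,7] S   <
  [0,6] N   <
    [0,3] N/PP   <
      [0,2] NP/N   >
        [0,1] "some" : (NP/N)/N
        [1,2] "sent" : N
      [2,3] "the" : (N/PP)\(NP/N)
    [3,6] N\(N/PP)   >
      [3,4] "dog" : (N\(N/PP))/S
      [4,6] S   <
        [4,5] "a" : N
        [5,6] "cat" : S\N
  [6,7] "chased" : S\N

[0,1] (NP/N)/N  lex  "some"
[1,2] N  lex  "sent"
[0,2] NP/N  >  k=1
[2,3] (N/PP)\(NP/N)  lex  "the"
[0,3] N/PP  <  k=2
[3,4] (N\(N/PP))/S  lex  "dog"
[4,5] N  lex  "a"
[5,6] S\N  lex  "cat"
[4,6] S  <  k=5
[3,6] N\(N/PP)  >  k=4
[0,6] N  <  k=3
[6,7] S\N  lex  "chased"
[0,7] S  <  k=6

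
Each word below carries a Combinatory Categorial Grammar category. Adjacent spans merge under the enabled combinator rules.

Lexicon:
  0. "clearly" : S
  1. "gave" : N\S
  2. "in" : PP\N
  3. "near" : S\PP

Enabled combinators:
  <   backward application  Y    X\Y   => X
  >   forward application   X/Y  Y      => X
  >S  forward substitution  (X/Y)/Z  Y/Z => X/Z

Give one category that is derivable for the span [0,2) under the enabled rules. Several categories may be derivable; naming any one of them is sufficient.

[0,4] S   <
  [0,3] PP   <
    [0,2] N   <
      [0,1] "clearly" : S
      [1,2] "gave" : N\S
    [2,3] "in" : PP\N
  [3,4] "near" : S\PP

N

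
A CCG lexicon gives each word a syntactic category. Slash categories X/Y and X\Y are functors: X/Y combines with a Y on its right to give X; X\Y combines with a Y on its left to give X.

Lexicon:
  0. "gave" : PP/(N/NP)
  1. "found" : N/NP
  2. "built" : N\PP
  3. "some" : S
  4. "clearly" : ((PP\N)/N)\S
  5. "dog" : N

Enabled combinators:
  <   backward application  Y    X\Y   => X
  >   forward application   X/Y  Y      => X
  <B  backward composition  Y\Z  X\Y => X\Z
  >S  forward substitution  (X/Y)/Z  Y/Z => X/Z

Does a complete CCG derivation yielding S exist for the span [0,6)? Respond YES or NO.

NO

PP/(N/NP) N/NP N\PP S ((PP\N)/N)\S N
CKY chart[0,6] = {PP}; S ∉ chart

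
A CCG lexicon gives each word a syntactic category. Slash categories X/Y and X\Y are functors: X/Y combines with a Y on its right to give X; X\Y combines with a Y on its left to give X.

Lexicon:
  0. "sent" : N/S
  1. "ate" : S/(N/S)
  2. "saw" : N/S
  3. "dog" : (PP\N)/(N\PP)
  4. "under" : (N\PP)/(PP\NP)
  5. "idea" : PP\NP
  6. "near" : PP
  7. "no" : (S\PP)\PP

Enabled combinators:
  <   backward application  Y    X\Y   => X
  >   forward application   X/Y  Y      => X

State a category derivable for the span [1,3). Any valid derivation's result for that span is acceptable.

[0,8] S   <
  [0,6] PP   <
    [0,3] N   >
      [0,1] "sent" : N/S
      [1,3] S   >
        [1,2] "ate" : S/(N/S)
        [2,3] "saw" : N/S
    [3,6] PP\N   >
      [3,4] "dog" : (PP\N)/(N\PP)
      [4,6] N\PP   >
        [4,5] "under" : (N\PP)/(PP\NP)
        [5,6] "idea" : PP\NP
  [6,8] S\PP   <
    [6,7] "near" : PP
    [7,8] "no" : (S\PP)\PP

S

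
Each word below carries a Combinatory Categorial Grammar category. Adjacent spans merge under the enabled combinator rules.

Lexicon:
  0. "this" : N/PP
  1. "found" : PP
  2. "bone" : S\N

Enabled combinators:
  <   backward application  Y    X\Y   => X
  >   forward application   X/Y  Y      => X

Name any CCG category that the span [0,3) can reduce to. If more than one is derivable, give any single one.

[0,3] S   <
  [0,2] N   >
    [0,1] "this" : N/PP
    [1,2] "found" : PP
  [2,3] "bone" : S\N

S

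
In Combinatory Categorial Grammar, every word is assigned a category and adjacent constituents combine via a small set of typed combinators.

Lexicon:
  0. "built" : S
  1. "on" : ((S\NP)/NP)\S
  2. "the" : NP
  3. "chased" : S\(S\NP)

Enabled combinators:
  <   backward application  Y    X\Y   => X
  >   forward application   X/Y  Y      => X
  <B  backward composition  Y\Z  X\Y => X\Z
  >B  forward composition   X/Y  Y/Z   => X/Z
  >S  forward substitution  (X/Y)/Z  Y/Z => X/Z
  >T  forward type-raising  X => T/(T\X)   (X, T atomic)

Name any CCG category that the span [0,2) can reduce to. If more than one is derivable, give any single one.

(S\NP)/NP

[0,4] S   <
  [0,3] S\NP   >
    [0,2] (S\NP)/NP   <
      [0,1] "built" : S
      [1,2] "on" : ((S\NP)/NP)\S
    [2,3] "the" : NP
  [3,4] "chased" : S\(S\NP)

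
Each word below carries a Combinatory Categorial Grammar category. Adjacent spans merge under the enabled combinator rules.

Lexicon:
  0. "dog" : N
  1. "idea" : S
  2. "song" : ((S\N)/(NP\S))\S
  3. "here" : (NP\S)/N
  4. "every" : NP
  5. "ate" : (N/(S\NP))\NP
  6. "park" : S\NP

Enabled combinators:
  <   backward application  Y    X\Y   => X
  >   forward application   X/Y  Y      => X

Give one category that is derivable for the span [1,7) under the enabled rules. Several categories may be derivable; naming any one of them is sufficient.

S\N

[0,7] S   <
  [0,1] "dog" : N
  [1,7] S\N   >
    [1,3] (S\N)/(NP\S)   <
      [1,2] "idea" : S
      [2,3] "song" : ((S\N)/(NP\S))\S
    [3,7] NP\S   >
      [3,4] "here" : (NP\S)/N
      [4,7] N   >
        [4,6] N/(S\NP)   <
          [4,5] "every" : NP
          [5,6] "ate" : (N/(S\NP))\NP
        [6,7] "park" : S\NP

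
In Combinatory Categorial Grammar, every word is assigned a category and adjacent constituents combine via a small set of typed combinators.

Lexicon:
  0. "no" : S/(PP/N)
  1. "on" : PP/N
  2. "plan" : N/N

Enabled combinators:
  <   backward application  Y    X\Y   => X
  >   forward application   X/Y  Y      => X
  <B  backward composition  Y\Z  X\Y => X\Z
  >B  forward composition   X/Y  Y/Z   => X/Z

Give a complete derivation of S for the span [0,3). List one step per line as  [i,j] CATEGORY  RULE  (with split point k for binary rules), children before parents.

[0,3] S   >
  [0,1] "no" : S/(PP/N)
  [1,3] PP/N   >B
    [1,2] "on" : PP/N
    [2,3] "plan" : N/N

[0,1] S/(PP/N)  lex  "no"
[1,2] PP/N  lex  "on"
[2,3] N/N  lex  "plan"
[1,3] PP/N  >B  k=2
[0,3] S  >  k=1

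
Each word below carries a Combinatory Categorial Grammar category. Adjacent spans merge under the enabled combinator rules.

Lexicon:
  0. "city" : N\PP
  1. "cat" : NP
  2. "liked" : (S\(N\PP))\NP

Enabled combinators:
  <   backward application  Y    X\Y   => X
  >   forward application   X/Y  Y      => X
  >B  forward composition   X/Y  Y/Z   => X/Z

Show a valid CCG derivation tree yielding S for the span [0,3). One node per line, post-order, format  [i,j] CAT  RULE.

[0,3] S   <
  [0,1] "city" : N\PP
  [1,3] S\(N\PP)   <
    [1,2] "cat" : NP
    [2,3] "liked" : (S\(N\PP))\NP

[0,1] N\PP  lex  "city"
[1,2] NP  lex  "cat"
[2,3] (S\(N\PP))\NP  lex  "liked"
[1,3] S\(N\PP)  <  k=2
[0,3] S  <  k=1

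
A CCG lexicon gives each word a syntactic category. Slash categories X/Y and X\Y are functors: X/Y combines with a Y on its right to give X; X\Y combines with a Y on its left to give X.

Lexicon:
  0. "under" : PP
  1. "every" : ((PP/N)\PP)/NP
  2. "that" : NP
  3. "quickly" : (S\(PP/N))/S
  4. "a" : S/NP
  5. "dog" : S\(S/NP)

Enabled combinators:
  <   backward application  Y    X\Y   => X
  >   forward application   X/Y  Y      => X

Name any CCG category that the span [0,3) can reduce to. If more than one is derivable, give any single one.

[0,6] S   <
  [0,3] PP/N   <
    [0,1] "under" : PP
    [1,3] (PP/N)\PP   >
      [1,2] "every" : ((PP/N)\PP)/NP
      [2,3] "that" : NP
  [3,6] S\(PP/N)   >
    [3,4] "quickly" : (S\(PP/N))/S
    [4,6] S   <
      [4,5] "a" : S/NP
      [5,6] "dog" : S\(S/NP)

PP/N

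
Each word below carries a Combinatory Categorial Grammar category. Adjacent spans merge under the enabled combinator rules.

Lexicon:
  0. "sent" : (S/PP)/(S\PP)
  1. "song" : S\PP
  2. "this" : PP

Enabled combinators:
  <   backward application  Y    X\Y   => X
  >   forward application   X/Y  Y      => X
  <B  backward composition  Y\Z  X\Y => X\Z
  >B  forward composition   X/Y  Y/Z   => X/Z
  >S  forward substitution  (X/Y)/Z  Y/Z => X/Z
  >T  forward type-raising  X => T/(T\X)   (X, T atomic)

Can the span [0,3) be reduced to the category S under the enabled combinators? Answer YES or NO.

[0,3] S   >
  [0,2] S/PP   >
    [0,1] "sent" : (S/PP)/(S\PP)
    [1,2] "song" : S\PP
  [2,3] "this" : PP

YES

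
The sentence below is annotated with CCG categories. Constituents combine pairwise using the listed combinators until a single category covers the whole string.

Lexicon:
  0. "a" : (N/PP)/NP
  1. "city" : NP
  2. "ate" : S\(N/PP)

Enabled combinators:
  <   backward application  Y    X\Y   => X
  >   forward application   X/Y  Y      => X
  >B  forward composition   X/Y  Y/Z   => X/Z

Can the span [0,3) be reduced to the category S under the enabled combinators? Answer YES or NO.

YES

[0,3] S   <
  [0,2] N/PP   >
    [0,1] "a" : (N/PP)/NP
    [1,2] "city" : NP
  [2,3] "ate" : S\(N/PP)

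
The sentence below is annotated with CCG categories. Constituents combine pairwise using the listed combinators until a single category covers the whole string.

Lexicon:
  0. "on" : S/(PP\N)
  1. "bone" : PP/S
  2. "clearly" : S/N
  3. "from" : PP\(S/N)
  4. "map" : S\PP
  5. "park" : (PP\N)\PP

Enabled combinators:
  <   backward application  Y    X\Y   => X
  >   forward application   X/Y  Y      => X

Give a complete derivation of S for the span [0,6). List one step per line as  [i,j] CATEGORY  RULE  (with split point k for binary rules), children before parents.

[0,6] S   >
  [0,1] "on" : S/(PP\N)
  [1,6] PP\N   <
    [1,5] PP   >
      [1,2] "bone" : PP/S
      [2,5] S   <
        [2,4] PP   <
          [2,3] "clearly" : S/N
          [3,4] "from" : PP\(S/N)
        [4,5] "map" : S\PP
    [5,6] "park" : (PP\N)\PP

[0,1] S/(PP\N)  lex  "on"
[1,2] PP/S  lex  "bone"
[2,3] S/N  lex  "clearly"
[3,4] PP\(S/N)  lex  "from"
[2,4] PP  <  k=3
[4,5] S\PP  lex  "map"
[2,5] S  <  k=4
[1,5] PP  >  k=2
[5,6] (PP\N)\PP  lex  "park"
[1,6] PP\N  <  k=5
[0,6] S  >  k=1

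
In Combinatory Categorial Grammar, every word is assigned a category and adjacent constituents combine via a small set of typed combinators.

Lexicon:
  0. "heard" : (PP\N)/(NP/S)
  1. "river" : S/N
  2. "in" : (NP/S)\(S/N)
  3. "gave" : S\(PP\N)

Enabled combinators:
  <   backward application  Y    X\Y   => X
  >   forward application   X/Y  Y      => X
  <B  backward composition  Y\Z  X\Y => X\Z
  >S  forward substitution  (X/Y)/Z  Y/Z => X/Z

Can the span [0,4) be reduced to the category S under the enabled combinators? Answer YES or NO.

[0,4] S   <
  [0,3] PP\N   >
    [0,1] "heard" : (PP\N)/(NP/S)
    [1,3] NP/S   <
      [1,2] "river" : S/N
      [2,3] "in" : (NP/S)\(S/N)
  [3,4] "gave" : S\(PP\N)

YES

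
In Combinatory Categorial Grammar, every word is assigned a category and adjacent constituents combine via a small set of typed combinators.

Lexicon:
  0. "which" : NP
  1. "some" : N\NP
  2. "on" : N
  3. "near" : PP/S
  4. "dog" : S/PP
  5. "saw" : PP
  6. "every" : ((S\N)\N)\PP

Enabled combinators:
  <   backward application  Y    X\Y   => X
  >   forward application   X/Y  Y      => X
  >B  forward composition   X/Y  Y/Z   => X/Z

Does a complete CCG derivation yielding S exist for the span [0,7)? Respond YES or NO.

YES

[0,7] S   <
  [0,2] N   <
    [0,1] "which" : NP
    [1,2] "some" : N\NP
  [2,7] S\N   <
    [2,3] "on" : N
    [3,7] (S\N)\N   <
      [3,6] PP   >
        [3,4] "near" : PP/S
        [4,6] S   >
          [4,5] "dog" : S/PP
          [5,6] "saw" : PP
      [6,7] "every" : ((S\N)\N)\PP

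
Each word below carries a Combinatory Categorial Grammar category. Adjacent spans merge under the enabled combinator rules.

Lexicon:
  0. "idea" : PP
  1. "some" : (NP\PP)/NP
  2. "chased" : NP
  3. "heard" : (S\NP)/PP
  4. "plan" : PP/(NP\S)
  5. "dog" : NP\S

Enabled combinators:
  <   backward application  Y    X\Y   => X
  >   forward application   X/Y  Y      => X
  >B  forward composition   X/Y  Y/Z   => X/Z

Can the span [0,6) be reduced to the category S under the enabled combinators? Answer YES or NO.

YES

[0,6] S   <
  [0,3] NP   <
    [0,1] "idea" : PP
    [1,3] NP\PP   >
      [1,2] "some" : (NP\PP)/NP
      [2,3] "chased" : NP
  [3,6] S\NP   >
    [3,4] "heard" : (S\NP)/PP
    [4,6] PP   >
      [4,5] "plan" : PP/(NP\S)
      [5,6] "dog" : NP\S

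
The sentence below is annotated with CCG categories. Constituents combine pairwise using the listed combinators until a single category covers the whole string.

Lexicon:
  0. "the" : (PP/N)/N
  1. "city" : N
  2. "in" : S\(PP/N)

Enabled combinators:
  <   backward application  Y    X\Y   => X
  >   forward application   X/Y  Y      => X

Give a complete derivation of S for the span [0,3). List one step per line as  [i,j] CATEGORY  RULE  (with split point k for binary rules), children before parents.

[0,1] (PP/N)/N  lex  "the"
[1,2] N  lex  "city"
[0,2] PP/N  >  k=1
[2,3] S\(PP/N)  lex  "in"
[0,3] S  <  k=2

[0,3] S   <
  [0,2] PP/N   >
    [0,1] "the" : (PP/N)/N
    [1,2] "city" : N
  [2,3] "in" : S\(PP/N)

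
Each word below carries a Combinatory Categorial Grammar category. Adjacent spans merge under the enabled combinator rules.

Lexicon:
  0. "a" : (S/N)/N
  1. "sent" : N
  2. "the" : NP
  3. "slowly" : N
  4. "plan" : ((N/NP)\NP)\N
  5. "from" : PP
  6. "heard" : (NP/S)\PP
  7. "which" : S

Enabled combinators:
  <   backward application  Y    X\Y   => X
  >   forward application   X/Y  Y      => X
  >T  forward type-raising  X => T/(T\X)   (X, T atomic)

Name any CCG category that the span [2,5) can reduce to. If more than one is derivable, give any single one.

N/NP

[0,8] S   >
  [0,2] S/N   >
    [0,1] "a" : (S/N)/N
    [1,2] "sent" : N
  [2,8] N   >
    [2,5] N/NP   <
      [2,3] "the" : NP
      [3,5] (N/NP)\NP   <
        [3,4] "slowly" : N
        [4,5] "plan" : ((N/NP)\NP)\N
    [5,8] NP   >
      [5,7] NP/S   <
        [5,6] "from" : PP
        [6,7] "heard" : (NP/S)\PP
      [7,8] "which" : S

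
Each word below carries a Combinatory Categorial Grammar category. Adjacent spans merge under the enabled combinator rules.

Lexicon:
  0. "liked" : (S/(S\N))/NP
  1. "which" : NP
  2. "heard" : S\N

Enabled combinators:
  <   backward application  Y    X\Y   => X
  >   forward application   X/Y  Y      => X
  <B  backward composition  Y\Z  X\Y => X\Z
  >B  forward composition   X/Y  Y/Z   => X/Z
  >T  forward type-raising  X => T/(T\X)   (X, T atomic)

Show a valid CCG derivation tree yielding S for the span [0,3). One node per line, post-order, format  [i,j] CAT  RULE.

[0,3] S   >
  [0,2] S/(S\N)   >
    [0,1] "liked" : (S/(S\N))/NP
    [1,2] "which" : NP
  [2,3] "heard" : S\N

[0,1] (S/(S\N))/NP  lex  "liked"
[1,2] NP  lex  "which"
[0,2] S/(S\N)  >  k=1
[2,3] S\N  lex  "heard"
[0,3] S  >  k=2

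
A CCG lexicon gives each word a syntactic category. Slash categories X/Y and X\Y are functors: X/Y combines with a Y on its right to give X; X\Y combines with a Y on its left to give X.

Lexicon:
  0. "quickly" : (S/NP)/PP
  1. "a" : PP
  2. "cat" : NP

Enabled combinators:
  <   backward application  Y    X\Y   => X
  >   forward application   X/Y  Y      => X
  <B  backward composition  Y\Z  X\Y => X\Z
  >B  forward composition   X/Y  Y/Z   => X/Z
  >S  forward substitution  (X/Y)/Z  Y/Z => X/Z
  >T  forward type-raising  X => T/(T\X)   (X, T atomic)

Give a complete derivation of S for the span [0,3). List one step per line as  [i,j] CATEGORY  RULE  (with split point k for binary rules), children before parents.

[0,1] (S/NP)/PP  lex  "quickly"
[1,2] PP  lex  "a"
[0,2] S/NP  >  k=1
[2,3] NP  lex  "cat"
[0,3] S  >  k=2

[0,3] S   >
  [0,2] S/NP   >
    [0,1] "quickly" : (S/NP)/PP
    [1,2] "a" : PP
  [2,3] "cat" : NP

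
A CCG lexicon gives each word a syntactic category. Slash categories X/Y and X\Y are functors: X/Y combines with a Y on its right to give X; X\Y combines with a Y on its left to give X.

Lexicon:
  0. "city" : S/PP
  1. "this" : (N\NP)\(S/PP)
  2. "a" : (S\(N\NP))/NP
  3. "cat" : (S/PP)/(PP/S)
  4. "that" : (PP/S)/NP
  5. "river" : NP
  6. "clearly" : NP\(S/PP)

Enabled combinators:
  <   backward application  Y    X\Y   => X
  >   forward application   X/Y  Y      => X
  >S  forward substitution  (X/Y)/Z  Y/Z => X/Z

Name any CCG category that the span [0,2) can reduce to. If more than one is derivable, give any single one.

[0,7] S   <
  [0,2] N\NP   <
    [0,1] "city" : S/PP
    [1,2] "this" : (N\NP)\(S/PP)
  [2,7] S\(N\NP)   >
    [2,3] "a" : (S\(N\NP))/NP
    [3,7] NP   <
      [3,6] S/PP   >
        [3,4] "cat" : (S/PP)/(PP/S)
        [4,6] PP/S   >
          [4,5] "that" : (PP/S)/NP
          [5,6] "river" : NP
      [6,7] "clearly" : NP\(S/PP)

N\NP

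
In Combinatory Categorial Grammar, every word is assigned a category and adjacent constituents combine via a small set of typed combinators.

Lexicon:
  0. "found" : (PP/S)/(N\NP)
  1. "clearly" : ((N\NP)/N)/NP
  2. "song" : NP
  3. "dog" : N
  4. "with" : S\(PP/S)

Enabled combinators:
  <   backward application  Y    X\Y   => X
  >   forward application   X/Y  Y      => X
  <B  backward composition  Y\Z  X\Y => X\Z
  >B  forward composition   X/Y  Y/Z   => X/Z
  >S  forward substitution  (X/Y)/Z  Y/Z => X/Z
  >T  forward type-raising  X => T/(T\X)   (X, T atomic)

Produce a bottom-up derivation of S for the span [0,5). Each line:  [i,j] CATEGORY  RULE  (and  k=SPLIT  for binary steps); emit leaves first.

[0,1] (PP/S)/(N\NP)  lex  "found"
[1,2] ((N\NP)/N)/NP  lex  "clearly"
[2,3] NP  lex  "song"
[1,3] (N\NP)/N  >  k=2
[3,4] N  lex  "dog"
[1,4] N\NP  >  k=3
[0,4] PP/S  >  k=1
[4,5] S\(PP/S)  lex  "with"
[0,5] S  <  k=4

[0,5] S   <
  [0,4] PP/S   >
    [0,1] "found" : (PP/S)/(N\NP)
    [1,4] N\NP   >
      [1,3] (N\NP)/N   >
        [1,2] "clearly" : ((N\NP)/N)/NP
        [2,3] "song" : NP
      [3,4] "dog" : N
  [4,5] "with" : S\(PP/S)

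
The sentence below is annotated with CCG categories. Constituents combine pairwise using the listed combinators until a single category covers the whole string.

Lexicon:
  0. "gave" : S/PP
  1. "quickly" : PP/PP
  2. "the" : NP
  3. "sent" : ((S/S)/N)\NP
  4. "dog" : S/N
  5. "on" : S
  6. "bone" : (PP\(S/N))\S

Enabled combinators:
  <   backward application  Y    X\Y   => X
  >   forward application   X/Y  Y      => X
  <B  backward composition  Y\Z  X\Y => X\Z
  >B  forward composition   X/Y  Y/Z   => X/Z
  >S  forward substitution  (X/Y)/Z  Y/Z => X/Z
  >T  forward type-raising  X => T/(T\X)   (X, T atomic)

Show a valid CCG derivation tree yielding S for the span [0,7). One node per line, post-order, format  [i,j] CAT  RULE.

[0,1] S/PP  lex  "gave"
[1,2] PP/PP  lex  "quickly"
[0,2] S/PP  >B  k=1
[2,3] NP  lex  "the"
[3,4] ((S/S)/N)\NP  lex  "sent"
[2,4] (S/S)/N  <  k=3
[4,5] S/N  lex  "dog"
[2,5] S/N  >S  k=4
[5,6] S  lex  "on"
[6,7] (PP\(S/N))\S  lex  "bone"
[5,7] PP\(S/N)  <  k=6
[2,7] PP  <  k=5
[0,7] S  >  k=2

[0,7] S   >
  [0,2] S/PP   >B
    [0,1] "gave" : S/PP
    [1,2] "quickly" : PP/PP
  [2,7] PP   <
    [2,5] S/N   >S
      [2,4] (S/S)/N   <
        [2,3] "the" : NP
        [3,4] "sent" : ((S/S)/N)\NP
      [4,5] "dog" : S/N
    [5,7] PP\(S/N)   <
      [5,6] "on" : S
      [6,7] "bone" : (PP\(S/N))\S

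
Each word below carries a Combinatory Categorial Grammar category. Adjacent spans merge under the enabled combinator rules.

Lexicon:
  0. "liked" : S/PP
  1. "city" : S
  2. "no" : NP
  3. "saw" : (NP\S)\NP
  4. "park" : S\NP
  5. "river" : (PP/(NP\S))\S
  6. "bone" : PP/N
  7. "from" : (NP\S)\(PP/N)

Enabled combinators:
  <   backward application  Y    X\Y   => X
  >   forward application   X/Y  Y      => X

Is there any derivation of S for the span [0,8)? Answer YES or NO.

[0,8] S   >
  [0,1] "liked" : S/PP
  [1,8] PP   >
    [1,6] PP/(NP\S)   <
      [1,5] S   <
        [1,4] NP   <
          [1,2] "city" : S
          [2,4] NP\S   <
            [2,3] "no" : NP
            [3,4] "saw" : (NP\S)\NP
        [4,5] "park" : S\NP
      [5,6] "river" : (PP/(NP\S))\S
    [6,8] NP\S   <
      [6,7] "bone" : PP/N
      [7,8] "from" : (NP\S)\(PP/N)

YES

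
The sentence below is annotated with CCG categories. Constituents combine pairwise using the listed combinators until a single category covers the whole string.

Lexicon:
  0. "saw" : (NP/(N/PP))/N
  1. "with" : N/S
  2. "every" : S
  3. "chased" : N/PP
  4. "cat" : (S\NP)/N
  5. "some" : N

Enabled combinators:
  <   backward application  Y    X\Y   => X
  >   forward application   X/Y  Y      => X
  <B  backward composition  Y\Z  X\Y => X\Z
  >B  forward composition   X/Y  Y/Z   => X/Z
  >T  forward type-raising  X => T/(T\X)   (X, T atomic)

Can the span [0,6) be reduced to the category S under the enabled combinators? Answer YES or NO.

YES

[0,6] S   <
  [0,4] NP   >
    [0,3] NP/(N/PP)   >
      [0,1] "saw" : (NP/(N/PP))/N
      [1,3] N   >
        [1,2] "with" : N/S
        [2,3] "every" : S
    [3,4] "chased" : N/PP
  [4,6] S\NP   >
    [4,5] "cat" : (S\NP)/N
    [5,6] "some" : N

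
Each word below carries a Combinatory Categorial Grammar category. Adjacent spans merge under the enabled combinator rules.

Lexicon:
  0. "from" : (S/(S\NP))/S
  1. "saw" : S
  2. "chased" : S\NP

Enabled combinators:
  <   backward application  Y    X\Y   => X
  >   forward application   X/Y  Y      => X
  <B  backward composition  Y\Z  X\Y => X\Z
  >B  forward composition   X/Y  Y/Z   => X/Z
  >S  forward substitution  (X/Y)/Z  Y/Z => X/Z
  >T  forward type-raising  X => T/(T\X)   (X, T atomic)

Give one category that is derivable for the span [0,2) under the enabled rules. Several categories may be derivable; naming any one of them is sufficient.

S/(S\NP)

[0,3] S   >
  [0,2] S/(S\NP)   >
    [0,1] "from" : (S/(S\NP))/S
    [1,2] "saw" : S
  [2,3] "chased" : S\NP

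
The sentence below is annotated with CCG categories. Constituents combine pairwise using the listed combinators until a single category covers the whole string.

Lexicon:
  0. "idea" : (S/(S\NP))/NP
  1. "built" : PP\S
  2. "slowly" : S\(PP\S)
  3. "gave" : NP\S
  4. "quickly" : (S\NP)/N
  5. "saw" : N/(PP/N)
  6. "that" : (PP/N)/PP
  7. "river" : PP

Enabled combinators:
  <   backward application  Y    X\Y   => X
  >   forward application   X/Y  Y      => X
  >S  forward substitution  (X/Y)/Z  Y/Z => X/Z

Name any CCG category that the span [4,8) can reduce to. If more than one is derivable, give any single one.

[0,8] S   >
  [0,4] S/(S\NP)   >
    [0,1] "idea" : (S/(S\NP))/NP
    [1,4] NP   <
      [1,3] S   <
        [1,2] "built" : PP\S
        [2,3] "slowly" : S\(PP\S)
      [3,4] "gave" : NP\S
  [4,8] S\NP   >
    [4,5] "quickly" : (S\NP)/N
    [5,8] N   >
      [5,6] "saw" : N/(PP/N)
      [6,8] PP/N   >
        [6,7] "that" : (PP/N)/PP
        [7,8] "river" : PP

S\NP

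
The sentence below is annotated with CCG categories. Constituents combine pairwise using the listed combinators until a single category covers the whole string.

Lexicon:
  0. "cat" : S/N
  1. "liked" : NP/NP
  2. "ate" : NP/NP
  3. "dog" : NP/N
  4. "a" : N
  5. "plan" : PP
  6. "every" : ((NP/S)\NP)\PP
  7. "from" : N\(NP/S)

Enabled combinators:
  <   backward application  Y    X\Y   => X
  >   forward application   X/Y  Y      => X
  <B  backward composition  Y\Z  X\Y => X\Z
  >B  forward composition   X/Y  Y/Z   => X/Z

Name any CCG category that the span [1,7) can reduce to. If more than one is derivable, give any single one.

[0,8] S   >
  [0,1] "cat" : S/N
  [1,8] N   <
    [1,7] NP/S   >B
      [1,2] "liked" : NP/NP
      [2,7] NP/S   <
        [2,5] NP   >
          [2,4] NP/N   >B
            [2,3] "ate" : NP/NP
            [3,4] "dog" : NP/N
          [4,5] "a" : N
        [5,7] (NP/S)\NP   <
          [5,6] "plan" : PP
          [6,7] "every" : ((NP/S)\NP)\PP
    [7,8] "from" : N\(NP/S)

NP/S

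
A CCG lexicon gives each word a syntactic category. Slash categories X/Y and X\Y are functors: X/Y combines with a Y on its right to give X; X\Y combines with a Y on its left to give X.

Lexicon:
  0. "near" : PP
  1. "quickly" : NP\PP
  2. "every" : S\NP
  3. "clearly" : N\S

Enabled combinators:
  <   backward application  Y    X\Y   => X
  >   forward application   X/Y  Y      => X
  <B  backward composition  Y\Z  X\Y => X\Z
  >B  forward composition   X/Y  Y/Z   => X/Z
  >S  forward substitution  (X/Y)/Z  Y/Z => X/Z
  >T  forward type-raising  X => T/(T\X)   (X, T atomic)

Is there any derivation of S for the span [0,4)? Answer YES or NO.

NO

PP NP\PP S\NP N\S
CKY chart[0,4] = {N, N/(N\N), NP/(NP\N), PP/(PP\N), S/(S\N)}; S ∉ chart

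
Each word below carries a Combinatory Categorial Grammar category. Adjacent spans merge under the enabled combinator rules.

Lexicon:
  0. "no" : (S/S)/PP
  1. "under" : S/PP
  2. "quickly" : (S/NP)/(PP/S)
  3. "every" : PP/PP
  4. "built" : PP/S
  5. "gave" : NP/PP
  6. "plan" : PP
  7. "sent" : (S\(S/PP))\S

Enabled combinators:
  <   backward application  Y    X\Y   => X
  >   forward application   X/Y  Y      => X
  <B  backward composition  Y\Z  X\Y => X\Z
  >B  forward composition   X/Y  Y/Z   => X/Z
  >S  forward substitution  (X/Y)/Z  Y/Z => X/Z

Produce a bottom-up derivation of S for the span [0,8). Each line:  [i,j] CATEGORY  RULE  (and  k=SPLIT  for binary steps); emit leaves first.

[0,1] (S/S)/PP  lex  "no"
[1,2] S/PP  lex  "under"
[0,2] S/PP  >S  k=1
[2,3] (S/NP)/(PP/S)  lex  "quickly"
[3,4] PP/PP  lex  "every"
[4,5] PP/S  lex  "built"
[3,5] PP/S  >B  k=4
[2,5] S/NP  >  k=3
[5,6] NP/PP  lex  "gave"
[6,7] PP  lex  "plan"
[5,7] NP  >  k=6
[2,7] S  >  k=5
[7,8] (S\(S/PP))\S  lex  "sent"
[2,8] S\(S/PP)  <  k=7
[0,8] S  <  k=2

[0,8] S   <
  [0,2] S/PP   >S
    [0,1] "no" : (S/S)/PP
    [1,2] "under" : S/PP
  [2,8] S\(S/PP)   <
    [2,7] S   >
      [2,5] S/NP   >
        [2,3] "quickly" : (S/NP)/(PP/S)
        [3,5] PP/S   >B
          [3,4] "every" : PP/PP
          [4,5] "built" : PP/S
      [5,7] NP   >
        [5,6] "gave" : NP/PP
        [6,7] "plan" : PP
    [7,8] "sent" : (S\(S/PP))\S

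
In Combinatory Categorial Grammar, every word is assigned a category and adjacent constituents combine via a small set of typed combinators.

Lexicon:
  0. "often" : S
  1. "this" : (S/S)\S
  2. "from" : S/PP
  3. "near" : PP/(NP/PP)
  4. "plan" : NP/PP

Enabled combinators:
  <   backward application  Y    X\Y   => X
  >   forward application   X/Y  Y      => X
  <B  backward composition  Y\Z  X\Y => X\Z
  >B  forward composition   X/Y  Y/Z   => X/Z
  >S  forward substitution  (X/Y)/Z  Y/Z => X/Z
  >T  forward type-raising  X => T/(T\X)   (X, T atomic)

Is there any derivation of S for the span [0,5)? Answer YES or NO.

YES

[0,5] S   >
  [0,3] S/PP   >B
    [0,2] S/S   <
      [0,1] "often" : S
      [1,2] "this" : (S/S)\S
    [2,3] "from" : S/PP
  [3,5] PP   >
    [3,4] "near" : PP/(NP/PP)
    [4,5] "plan" : NP/PP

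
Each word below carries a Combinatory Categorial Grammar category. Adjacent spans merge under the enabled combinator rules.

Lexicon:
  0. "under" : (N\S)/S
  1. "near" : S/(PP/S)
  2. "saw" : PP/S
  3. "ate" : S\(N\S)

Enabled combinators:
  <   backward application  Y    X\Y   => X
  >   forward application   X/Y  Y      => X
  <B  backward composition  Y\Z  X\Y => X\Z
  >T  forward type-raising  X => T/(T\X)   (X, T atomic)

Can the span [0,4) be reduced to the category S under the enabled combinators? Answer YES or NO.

YES

[0,4] S   <
  [0,3] N\S   >
    [0,1] "under" : (N\S)/S
    [1,3] S   >
      [1,2] "near" : S/(PP/S)
      [2,3] "saw" : PP/S
  [3,4] "ate" : S\(N\S)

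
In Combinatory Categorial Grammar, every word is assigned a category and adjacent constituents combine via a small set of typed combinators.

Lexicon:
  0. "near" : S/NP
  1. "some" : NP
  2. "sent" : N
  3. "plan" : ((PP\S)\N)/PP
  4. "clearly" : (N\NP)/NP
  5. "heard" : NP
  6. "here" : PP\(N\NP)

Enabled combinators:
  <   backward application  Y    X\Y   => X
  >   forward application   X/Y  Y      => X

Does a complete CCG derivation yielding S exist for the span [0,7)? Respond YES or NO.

NO

S/NP NP N ((PP\S)\N)/PP (N\NP)/NP NP PP\(N\NP)
CKY chart[0,7] = {PP}; S ∉ chart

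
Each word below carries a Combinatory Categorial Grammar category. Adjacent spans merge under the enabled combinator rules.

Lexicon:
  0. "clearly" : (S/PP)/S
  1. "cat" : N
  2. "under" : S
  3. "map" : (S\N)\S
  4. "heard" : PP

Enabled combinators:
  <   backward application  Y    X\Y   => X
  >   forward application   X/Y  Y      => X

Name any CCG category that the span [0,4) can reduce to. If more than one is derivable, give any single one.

[0,5] S   >
  [0,4] S/PP   >
    [0,1] "clearly" : (S/PP)/S
    [1,4] S   <
      [1,2] "cat" : N
      [2,4] S\N   <
        [2,3] "under" : S
        [3,4] "map" : (S\N)\S
  [4,5] "heard" : PP

S/PP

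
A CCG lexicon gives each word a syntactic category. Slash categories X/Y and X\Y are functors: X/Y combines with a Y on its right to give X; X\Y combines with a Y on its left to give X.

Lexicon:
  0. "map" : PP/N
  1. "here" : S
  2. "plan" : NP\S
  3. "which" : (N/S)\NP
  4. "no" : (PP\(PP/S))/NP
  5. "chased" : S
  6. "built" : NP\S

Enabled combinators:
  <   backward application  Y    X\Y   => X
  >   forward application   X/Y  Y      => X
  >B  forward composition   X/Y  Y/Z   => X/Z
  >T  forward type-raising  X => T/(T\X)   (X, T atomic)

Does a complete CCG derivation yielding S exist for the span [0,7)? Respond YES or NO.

PP/N S NP\S (N/S)\NP (PP\(PP/S))/NP S NP\S
CKY chart[0,7] = {N/(N\PP), NP/(NP\PP), PP, PP/(PP\PP), S/(S\PP)}; S ∉ chart

NO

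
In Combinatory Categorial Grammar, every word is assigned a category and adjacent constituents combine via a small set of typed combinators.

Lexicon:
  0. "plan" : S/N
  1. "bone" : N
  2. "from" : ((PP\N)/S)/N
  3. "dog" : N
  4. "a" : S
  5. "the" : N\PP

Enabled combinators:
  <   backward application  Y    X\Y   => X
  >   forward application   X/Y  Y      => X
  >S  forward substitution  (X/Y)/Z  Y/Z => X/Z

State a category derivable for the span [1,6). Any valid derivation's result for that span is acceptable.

N

[0,6] S   >
  [0,1] "plan" : S/N
  [1,6] N   <
    [1,5] PP   <
      [1,2] "bone" : N
      [2,5] PP\N   >
        [2,4] (PP\N)/S   >
          [2,3] "from" : ((PP\N)/S)/N
          [3,4] "dog" : N
        [4,5] "a" : S
    [5,6] "the" : N\PP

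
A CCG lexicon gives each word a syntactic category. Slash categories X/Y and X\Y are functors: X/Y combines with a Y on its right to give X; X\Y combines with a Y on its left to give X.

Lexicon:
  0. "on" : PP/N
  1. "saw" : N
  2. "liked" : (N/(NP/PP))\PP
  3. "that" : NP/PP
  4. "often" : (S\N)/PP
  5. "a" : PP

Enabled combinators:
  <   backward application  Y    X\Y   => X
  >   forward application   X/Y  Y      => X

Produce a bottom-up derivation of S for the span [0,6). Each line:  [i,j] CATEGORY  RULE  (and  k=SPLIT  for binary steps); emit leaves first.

[0,1] PP/N  lex  "on"
[1,2] N  lex  "saw"
[0,2] PP  >  k=1
[2,3] (N/(NP/PP))\PP  lex  "liked"
[0,3] N/(NP/PP)  <  k=2
[3,4] NP/PP  lex  "that"
[0,4] N  >  k=3
[4,5] (S\N)/PP  lex  "often"
[5,6] PP  lex  "a"
[4,6] S\N  >  k=5
[0,6] S  <  k=4

[0,6] S   <
  [0,4] N   >
    [0,3] N/(NP/PP)   <
      [0,2] PP   >
        [0,1] "on" : PP/N
        [1,2] "saw" : N
      [2,3] "liked" : (N/(NP/PP))\PP
    [3,4] "that" : NP/PP
  [4,6] S\N   >
    [4,5] "often" : (S\N)/PP
    [5,6] "a" : PP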